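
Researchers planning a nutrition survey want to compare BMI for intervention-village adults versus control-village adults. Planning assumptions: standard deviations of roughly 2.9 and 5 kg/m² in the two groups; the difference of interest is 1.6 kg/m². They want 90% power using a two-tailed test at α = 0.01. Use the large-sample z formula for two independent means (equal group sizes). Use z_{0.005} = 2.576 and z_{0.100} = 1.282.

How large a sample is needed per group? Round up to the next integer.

n = 195 per group

n = (z_{α/2} + z_β)² · (σ₁² + σ₂²) / δ²
  = (2.576 + 1.282)² · (2.9² + 5² = 33.41) / 1.6²
  = 14.8842 · 33.41 / 2.56
  = 194.25
Round up → n = 195 per group.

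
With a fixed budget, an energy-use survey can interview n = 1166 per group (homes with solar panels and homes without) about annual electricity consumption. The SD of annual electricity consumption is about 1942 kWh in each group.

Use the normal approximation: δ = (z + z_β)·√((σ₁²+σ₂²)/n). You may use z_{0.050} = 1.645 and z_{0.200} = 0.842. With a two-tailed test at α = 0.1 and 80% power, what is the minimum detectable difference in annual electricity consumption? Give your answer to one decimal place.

δ = (z_{α/2} + z_β) · √((σ₁²+σ₂²)/n)
  = (1.645 + 0.842) · √(7542728/1166)
  = 2.487 · √6468.9
  = 2.487 · 80.4294
  = 200.0280

Minimum detectable difference ≈ 200.0 kWh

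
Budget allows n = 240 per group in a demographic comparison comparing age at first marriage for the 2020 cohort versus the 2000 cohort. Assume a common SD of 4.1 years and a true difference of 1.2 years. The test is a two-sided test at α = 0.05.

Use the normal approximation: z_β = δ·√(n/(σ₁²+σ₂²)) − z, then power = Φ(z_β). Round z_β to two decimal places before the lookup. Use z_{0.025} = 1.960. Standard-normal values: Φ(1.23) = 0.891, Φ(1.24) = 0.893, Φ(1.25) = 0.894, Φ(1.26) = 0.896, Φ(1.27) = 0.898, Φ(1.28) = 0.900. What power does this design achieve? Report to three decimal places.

Power ≈ 0.894

z_β = δ·√(n/(σ₁²+σ₂²)) − z_{α/2}
    = 1.2 · √(240/33.62) − 1.960
    = 1.2 · 2.67182 − 1.960
    = 3.2062 − 1.960 = 1.2462 → 1.25
Power = Φ(1.25) = 0.894.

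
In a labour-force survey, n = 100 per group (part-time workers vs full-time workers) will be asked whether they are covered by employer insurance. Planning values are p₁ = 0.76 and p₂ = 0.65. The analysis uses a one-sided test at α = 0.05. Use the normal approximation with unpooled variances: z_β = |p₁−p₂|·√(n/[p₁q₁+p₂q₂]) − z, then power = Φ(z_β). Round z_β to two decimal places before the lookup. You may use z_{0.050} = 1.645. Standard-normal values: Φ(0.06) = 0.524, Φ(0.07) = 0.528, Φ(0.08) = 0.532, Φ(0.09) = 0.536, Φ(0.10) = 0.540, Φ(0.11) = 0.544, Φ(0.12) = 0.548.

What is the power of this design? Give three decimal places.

z_β = |p₁−p₂|·√(n/[p₁q₁+p₂q₂]) − z_α
    = 0.11 · √(100/0.4099) − 1.645
    = 0.11 · 15.6193 − 1.645
    = 1.7181 − 1.645 = 0.0731 → 0.07
Power = Φ(0.07) = 0.528.

Power ≈ 0.528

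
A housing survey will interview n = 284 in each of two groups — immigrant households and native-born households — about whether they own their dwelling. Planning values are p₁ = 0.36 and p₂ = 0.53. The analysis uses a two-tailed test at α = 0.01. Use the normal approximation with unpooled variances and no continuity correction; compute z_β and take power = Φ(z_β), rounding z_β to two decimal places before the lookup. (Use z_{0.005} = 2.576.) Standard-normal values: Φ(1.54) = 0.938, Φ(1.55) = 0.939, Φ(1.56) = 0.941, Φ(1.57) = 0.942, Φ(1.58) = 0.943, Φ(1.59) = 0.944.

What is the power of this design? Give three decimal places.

z_β = |p₁−p₂|·√(n/[p₁q₁+p₂q₂]) − z_{α/2}
    = 0.17 · √(284/0.4795) − 2.576
    = 0.17 · 24.3369 − 2.576
    = 4.1373 − 2.576 = 1.5613 → 1.56
Power = Φ(1.56) = 0.941.

Power ≈ 0.941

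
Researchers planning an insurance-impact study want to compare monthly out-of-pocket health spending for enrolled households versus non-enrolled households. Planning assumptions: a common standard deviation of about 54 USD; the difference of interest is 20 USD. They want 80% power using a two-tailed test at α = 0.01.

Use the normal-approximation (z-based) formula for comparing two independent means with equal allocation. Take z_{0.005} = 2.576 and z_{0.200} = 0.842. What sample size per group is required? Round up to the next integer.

n = (z_{α/2} + z_β)² · (σ₁² + σ₂²) / δ²
  = (2.576 + 0.842)² · (2·54² = 5832) / 20²
  = 11.6827 · 5832 / 400
  = 170.33
Round up → n = 171 per group.

n = 171 per group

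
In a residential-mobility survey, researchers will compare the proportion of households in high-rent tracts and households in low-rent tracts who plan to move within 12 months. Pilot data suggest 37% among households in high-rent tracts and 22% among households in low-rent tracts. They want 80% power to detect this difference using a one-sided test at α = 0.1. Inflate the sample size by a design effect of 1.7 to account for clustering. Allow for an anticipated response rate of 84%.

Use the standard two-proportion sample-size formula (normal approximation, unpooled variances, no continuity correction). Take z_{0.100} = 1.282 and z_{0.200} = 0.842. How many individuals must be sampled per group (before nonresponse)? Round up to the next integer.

n = 165 per group

n = (z_α + z_β)² · [p₁(1−p₁) + p₂(1−p₂)] / (p₁ − p₂)²
  = (1.282 + 0.842)² · (0.37·0.63 + 0.22·0.78) / (0.15)²
  = (2.124)² · (0.2331 + 0.1716) / 0.0225
  = 4.5114 · 0.4047 / 0.0225
  = 81.14
Design effect: 1.7 × 81.14 = 137.95.
Adjust for 84% response: 137.95 / 0.84 = 164.22.
Round up → n = 165 per group.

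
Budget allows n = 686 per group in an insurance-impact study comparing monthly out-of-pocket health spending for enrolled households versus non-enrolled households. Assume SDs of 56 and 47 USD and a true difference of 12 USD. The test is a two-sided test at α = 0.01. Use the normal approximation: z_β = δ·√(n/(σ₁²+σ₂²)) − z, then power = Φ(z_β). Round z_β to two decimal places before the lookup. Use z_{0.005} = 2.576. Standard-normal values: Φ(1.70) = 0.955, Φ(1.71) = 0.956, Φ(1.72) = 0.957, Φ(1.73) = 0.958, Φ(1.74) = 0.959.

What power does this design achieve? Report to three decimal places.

z_β = δ·√(n/(σ₁²+σ₂²)) − z_{α/2}
    = 12 · √(686/5345) − 2.576
    = 12 · 0.35825 − 2.576
    = 4.2990 − 2.576 = 1.7230 → 1.72
Power = Φ(1.72) = 0.957.

Power ≈ 0.957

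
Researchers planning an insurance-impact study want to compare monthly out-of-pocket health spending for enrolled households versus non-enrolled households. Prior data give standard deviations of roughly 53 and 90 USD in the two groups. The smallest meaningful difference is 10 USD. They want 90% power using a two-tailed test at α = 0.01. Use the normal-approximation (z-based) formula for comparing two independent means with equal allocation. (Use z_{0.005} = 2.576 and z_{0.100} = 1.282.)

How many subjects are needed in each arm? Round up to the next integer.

n = (z_{α/2} + z_β)² · (σ₁² + σ₂²) / δ²
  = (2.576 + 1.282)² · (53² + 90² = 10909) / 10²
  = 14.8842 · 10909 / 100
  = 1623.71
Round up → n = 1624 per group.

n = 1624 per group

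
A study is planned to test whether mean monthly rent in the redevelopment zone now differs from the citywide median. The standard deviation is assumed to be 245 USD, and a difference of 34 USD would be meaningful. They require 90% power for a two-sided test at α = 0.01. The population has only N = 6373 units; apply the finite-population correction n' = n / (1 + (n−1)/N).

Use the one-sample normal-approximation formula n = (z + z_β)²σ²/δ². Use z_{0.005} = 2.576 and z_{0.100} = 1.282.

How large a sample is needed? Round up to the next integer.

n = 690

n = (z_{α/2} + z_β)² · σ² / δ²
  = (2.576 + 1.282)² · 245² / 34²
  = 14.8842 · 60025 / 1156
  = 772.86
Finite-population correction (N = 6373): 772.86 / (1 + (772.86 − 1)/6373) = 689.36.
Round up → n = 690.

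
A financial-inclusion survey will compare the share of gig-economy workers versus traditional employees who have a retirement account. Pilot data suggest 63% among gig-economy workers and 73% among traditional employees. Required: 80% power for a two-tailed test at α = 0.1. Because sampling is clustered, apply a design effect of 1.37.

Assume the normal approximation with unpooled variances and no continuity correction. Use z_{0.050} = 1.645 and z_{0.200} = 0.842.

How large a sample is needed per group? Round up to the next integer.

n = (z_{α/2} + z_β)² · [p₁(1−p₁) + p₂(1−p₂)] / (p₁ − p₂)²
  = (1.645 + 0.842)² · (0.63·0.37 + 0.73·0.27) / (-0.10)²
  = (2.487)² · (0.2331 + 0.1971) / 0.0100
  = 6.1852 · 0.4302 / 0.0100
  = 266.09
Design effect: 1.37 × 266.09 = 364.54.
Round up → n = 365 per group.

n = 365 per group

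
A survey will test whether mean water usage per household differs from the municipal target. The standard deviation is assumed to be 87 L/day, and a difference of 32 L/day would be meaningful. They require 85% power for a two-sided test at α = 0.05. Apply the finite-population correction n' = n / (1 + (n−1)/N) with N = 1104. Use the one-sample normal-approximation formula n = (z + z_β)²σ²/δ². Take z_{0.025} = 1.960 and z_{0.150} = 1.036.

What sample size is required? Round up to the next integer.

n = 63

n = (z_{α/2} + z_β)² · σ² / δ²
  = (1.960 + 1.036)² · 87² / 32²
  = 8.9760 · 7569 / 1024
  = 66.35
Finite-population correction (N = 1104): 66.35 / (1 + (66.35 − 1)/1104) = 62.64.
Round up → n = 63.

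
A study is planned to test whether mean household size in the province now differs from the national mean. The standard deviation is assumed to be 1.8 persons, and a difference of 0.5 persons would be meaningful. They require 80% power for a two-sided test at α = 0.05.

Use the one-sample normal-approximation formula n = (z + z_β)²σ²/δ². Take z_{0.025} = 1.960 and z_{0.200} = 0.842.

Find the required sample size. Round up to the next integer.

n = 102

n = (z_{α/2} + z_β)² · σ² / δ²
  = (1.960 + 0.842)² · 1.8² / 0.5²
  = 7.8512 · 3.24 / 0.25
  = 101.75
Round up → n = 102.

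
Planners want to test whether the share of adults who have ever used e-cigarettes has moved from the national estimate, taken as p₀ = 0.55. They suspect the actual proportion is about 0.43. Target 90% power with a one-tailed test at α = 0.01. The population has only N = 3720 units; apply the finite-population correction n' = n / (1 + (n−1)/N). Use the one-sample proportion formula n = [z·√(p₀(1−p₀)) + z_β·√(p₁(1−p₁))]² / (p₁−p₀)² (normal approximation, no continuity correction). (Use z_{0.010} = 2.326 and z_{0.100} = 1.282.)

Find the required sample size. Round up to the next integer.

n = 211

n = [z_α·√(p₀q₀) + z_β·√(p₁q₁)]² / (p₁ − p₀)²
  = [2.326·√(0.55·0.45) + 1.282·√(0.43·0.57)]² / (-0.12)²
  = [2.326·0.4975 + 1.282·0.4951]² / 0.0144
  = [1.7919]² / 0.0144
  = 222.97
Finite-population correction (N = 3720): 222.97 / (1 + (222.97 − 1)/3720) = 210.41.
Round up → n = 211.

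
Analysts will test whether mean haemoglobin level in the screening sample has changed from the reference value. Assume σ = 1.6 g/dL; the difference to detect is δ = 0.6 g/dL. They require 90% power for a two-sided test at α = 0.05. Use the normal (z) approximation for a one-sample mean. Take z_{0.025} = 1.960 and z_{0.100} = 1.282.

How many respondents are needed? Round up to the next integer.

n = 75

n = (z_{α/2} + z_β)² · σ² / δ²
  = (1.960 + 1.282)² · 1.6² / 0.6²
  = 10.5106 · 2.56 / 0.36
  = 74.74
Round up → n = 75.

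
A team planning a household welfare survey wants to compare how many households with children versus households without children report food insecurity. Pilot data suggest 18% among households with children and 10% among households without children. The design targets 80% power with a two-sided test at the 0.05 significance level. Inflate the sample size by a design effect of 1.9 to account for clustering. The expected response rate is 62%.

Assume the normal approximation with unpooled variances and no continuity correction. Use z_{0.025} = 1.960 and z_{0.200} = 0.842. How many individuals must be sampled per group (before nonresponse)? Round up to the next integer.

n = 894 per group

n = (z_{α/2} + z_β)² · [p₁(1−p₁) + p₂(1−p₂)] / (p₁ − p₂)²
  = (1.960 + 0.842)² · (0.18·0.82 + 0.10·0.90) / (0.08)²
  = (2.802)² · (0.1476 + 0.0900) / 0.0064
  = 7.8512 · 0.2376 / 0.0064
  = 291.48
Design effect: 1.9 × 291.48 = 553.80.
Adjust for 62% response: 553.80 / 0.62 = 893.23.
Round up → n = 894 per group.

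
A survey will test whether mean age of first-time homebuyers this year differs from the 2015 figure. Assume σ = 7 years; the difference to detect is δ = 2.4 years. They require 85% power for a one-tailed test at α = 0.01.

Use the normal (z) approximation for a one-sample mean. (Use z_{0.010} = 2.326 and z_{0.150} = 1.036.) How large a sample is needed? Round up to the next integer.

n = 97

n = (z_α + z_β)² · σ² / δ²
  = (2.326 + 1.036)² · 7² / 2.4²
  = 11.3030 · 49 / 5.76
  = 96.15
Round up → n = 97.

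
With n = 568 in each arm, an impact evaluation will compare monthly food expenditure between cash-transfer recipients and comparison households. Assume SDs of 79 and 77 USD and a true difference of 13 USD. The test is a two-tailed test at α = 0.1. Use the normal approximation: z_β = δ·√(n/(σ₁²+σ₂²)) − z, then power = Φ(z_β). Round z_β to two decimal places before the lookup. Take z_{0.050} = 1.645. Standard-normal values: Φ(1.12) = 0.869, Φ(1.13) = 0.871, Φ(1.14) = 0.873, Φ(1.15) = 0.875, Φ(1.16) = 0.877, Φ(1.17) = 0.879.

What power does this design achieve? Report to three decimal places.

z_β = δ·√(n/(σ₁²+σ₂²)) − z_{α/2}
    = 13 · √(568/12170) − 1.645
    = 13 · 0.21604 − 1.645
    = 2.8085 − 1.645 = 1.1635 → 1.16
Power = Φ(1.16) = 0.877.

Power ≈ 0.877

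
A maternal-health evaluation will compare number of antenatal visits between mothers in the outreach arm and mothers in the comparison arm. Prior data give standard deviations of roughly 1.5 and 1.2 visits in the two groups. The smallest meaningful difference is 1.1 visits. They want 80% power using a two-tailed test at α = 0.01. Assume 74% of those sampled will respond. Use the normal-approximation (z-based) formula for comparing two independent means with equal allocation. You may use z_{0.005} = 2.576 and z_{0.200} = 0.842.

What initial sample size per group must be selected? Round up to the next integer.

n = 49 per group

n = (z_{α/2} + z_β)² · (σ₁² + σ₂²) / δ²
  = (2.576 + 0.842)² · (1.5² + 1.2² = 3.69) / 1.1²
  = 11.6827 · 3.69 / 1.21
  = 35.63
Adjust for 74% response: 35.63 / 0.74 = 48.15.
Round up → n = 49 per group.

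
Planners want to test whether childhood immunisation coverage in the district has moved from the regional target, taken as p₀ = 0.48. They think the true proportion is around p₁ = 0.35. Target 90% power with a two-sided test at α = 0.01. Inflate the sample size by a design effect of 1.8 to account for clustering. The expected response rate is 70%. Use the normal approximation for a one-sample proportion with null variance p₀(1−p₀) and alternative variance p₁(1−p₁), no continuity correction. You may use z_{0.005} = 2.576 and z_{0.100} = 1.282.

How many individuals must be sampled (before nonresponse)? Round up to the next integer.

n = [z_{α/2}·√(p₀q₀) + z_β·√(p₁q₁)]² / (p₁ − p₀)²
  = [2.576·√(0.48·0.52) + 1.282·√(0.35·0.65)]² / (-0.13)²
  = [2.576·0.4996 + 1.282·0.4770]² / 0.0169
  = [1.8984]² / 0.0169
  = 213.26
Design effect: 1.8 × 213.26 = 383.87.
Adjust for 70% response: 383.87 / 0.70 = 548.38.
Round up → n = 549.

n = 549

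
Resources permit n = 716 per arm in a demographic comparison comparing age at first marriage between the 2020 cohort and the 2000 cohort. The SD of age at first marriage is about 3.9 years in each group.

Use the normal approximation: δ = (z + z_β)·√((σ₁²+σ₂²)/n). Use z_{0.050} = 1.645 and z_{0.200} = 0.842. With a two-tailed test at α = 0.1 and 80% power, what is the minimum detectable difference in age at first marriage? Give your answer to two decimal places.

Minimum detectable difference ≈ 0.51 years

δ = (z_{α/2} + z_β) · √((σ₁²+σ₂²)/n)
  = (1.645 + 0.842) · √(30.42/716)
  = 2.487 · √0.04249
  = 2.487 · 0.2061
  = 0.5126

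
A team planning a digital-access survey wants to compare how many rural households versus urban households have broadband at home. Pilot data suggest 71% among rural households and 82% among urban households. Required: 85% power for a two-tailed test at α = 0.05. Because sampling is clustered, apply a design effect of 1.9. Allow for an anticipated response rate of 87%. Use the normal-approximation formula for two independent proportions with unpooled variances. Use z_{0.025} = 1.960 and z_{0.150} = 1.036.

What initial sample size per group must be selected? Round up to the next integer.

n = 573 per group

n = (z_{α/2} + z_β)² · [p₁(1−p₁) + p₂(1−p₂)] / (p₁ − p₂)²
  = (1.960 + 1.036)² · (0.71·0.29 + 0.82·0.18) / (-0.11)²
  = (2.996)² · (0.2059 + 0.1476) / 0.0121
  = 8.9760 · 0.3535 / 0.0121
  = 262.23
Design effect: 1.9 × 262.23 = 498.24.
Adjust for 87% response: 498.24 / 0.87 = 572.69.
Round up → n = 573 per group.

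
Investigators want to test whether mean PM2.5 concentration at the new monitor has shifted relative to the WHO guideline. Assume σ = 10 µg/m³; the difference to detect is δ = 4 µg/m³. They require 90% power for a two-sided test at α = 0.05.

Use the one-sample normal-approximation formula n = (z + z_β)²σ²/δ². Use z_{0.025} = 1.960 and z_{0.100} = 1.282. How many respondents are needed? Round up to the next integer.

n = (z_{α/2} + z_β)² · σ² / δ²
  = (1.960 + 1.282)² · 10² / 4²
  = 10.5106 · 100 / 16
  = 65.69
Round up → n = 66.

n = 66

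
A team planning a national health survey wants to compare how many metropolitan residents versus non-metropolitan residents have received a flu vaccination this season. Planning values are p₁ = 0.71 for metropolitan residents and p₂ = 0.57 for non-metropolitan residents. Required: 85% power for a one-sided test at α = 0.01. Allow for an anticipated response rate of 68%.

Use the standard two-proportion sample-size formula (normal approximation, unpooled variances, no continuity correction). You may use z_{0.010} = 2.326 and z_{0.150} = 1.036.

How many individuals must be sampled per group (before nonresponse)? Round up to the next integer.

n = 383 per group

n = (z_α + z_β)² · [p₁(1−p₁) + p₂(1−p₂)] / (p₁ − p₂)²
  = (2.326 + 1.036)² · (0.71·0.29 + 0.57·0.43) / (0.14)²
  = (3.362)² · (0.2059 + 0.2451) / 0.0196
  = 11.3030 · 0.4510 / 0.0196
  = 260.09
Adjust for 68% response: 260.09 / 0.68 = 382.48.
Round up → n = 383 per group.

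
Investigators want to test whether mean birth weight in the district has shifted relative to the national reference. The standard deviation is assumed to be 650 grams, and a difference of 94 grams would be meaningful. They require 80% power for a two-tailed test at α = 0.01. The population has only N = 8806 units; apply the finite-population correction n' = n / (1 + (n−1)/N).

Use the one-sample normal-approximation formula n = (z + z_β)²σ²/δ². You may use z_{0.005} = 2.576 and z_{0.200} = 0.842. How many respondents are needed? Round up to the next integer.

n = (z_{α/2} + z_β)² · σ² / δ²
  = (2.576 + 0.842)² · 650² / 94²
  = 11.6827 · 422500 / 8836
  = 558.62
Finite-population correction (N = 8806): 558.62 / (1 + (558.62 − 1)/8806) = 525.35.
Round up → n = 526.

n = 526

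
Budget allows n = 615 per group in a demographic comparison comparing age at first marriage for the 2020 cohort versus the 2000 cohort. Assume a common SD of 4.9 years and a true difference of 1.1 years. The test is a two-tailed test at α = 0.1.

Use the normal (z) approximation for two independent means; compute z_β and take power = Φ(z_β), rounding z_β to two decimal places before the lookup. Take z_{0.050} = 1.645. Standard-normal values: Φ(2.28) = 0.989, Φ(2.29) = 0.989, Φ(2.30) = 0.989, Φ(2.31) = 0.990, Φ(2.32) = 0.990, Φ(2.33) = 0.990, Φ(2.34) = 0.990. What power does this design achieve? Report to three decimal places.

z_β = δ·√(n/(σ₁²+σ₂²)) − z_{α/2}
    = 1.1 · √(615/48.02) − 1.645
    = 1.1 · 3.57871 − 1.645
    = 3.9366 − 1.645 = 2.2916 → 2.29
Power = Φ(2.29) = 0.989.

Power ≈ 0.989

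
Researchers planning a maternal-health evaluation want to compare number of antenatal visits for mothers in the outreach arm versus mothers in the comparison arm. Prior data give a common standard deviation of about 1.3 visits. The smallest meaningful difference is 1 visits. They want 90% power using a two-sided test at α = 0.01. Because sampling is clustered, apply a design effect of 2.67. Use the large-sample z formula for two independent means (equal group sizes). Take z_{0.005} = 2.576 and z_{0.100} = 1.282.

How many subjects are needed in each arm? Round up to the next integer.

n = (z_{α/2} + z_β)² · (σ₁² + σ₂²) / δ²
  = (2.576 + 1.282)² · (2·1.3² = 3.38) / 1²
  = 14.8842 · 3.38 / 1
  = 50.31
Design effect: 2.67 × 50.31 = 134.32.
Round up → n = 135 per group.

n = 135 per group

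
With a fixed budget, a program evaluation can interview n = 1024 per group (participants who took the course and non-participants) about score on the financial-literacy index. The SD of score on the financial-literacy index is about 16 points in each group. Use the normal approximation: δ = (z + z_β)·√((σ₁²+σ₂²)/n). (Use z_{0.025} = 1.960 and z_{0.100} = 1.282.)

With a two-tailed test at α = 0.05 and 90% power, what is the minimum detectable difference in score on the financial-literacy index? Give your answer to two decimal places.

δ = (z_{α/2} + z_β) · √((σ₁²+σ₂²)/n)
  = (1.960 + 1.282) · √(512/1024)
  = 3.242 · √0.5
  = 3.242 · 0.7071
  = 2.2924

Minimum detectable difference ≈ 2.29 points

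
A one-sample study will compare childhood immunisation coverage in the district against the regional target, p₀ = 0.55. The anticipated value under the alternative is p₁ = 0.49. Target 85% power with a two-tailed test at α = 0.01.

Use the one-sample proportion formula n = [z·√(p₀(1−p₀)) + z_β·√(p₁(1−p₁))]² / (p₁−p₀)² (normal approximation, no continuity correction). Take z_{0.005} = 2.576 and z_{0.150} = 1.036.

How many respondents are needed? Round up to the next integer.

n = 900

n = [z_{α/2}·√(p₀q₀) + z_β·√(p₁q₁)]² / (p₁ − p₀)²
  = [2.576·√(0.55·0.45) + 1.036·√(0.49·0.51)]² / (-0.06)²
  = [2.576·0.4975 + 1.036·0.4999]² / 0.0036
  = [1.7994]² / 0.0036
  = 899.44
Round up → n = 900.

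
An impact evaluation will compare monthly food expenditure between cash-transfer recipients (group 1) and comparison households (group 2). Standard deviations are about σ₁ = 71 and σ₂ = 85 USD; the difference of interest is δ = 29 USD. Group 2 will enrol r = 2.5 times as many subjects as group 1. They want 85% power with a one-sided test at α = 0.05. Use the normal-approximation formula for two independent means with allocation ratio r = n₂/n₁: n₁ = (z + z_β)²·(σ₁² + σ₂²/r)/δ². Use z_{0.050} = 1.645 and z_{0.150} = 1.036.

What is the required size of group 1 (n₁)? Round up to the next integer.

n₁ = (z_α + z_β)² · (σ₁² + σ₂²/r) / δ²
   = (1.645 + 1.036)² · (71² + 85²/2.5) / 29²
   = 7.1878 · (5041 + 2890) / 841
   = 7.1878 · 7931 / 841
   = 67.78
Round up → n₁ = 68; n₂ = r·n₁ = 2.5 × 68 = 170.

n₁ = 68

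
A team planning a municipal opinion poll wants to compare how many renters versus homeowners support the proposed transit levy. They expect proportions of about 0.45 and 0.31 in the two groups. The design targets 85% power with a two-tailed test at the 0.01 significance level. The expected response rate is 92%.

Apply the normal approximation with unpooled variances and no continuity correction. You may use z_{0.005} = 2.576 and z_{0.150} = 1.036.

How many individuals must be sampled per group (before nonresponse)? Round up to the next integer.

n = 334 per group

n = (z_{α/2} + z_β)² · [p₁(1−p₁) + p₂(1−p₂)] / (p₁ − p₂)²
  = (2.576 + 1.036)² · (0.45·0.55 + 0.31·0.69) / (0.14)²
  = (3.612)² · (0.2475 + 0.2139) / 0.0196
  = 13.0465 · 0.4614 / 0.0196
  = 307.13
Adjust for 92% response: 307.13 / 0.92 = 333.83.
Round up → n = 334 per group.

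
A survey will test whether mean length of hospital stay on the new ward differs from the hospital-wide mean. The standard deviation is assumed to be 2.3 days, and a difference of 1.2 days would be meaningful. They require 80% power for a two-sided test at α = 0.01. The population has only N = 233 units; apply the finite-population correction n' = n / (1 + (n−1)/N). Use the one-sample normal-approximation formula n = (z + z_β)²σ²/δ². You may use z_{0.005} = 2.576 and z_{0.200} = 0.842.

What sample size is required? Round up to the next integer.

n = 37

n = (z_{α/2} + z_β)² · σ² / δ²
  = (2.576 + 0.842)² · 2.3² / 1.2²
  = 11.6827 · 5.29 / 1.44
  = 42.92
Finite-population correction (N = 233): 42.92 / (1 + (42.92 − 1)/233) = 36.37.
Round up → n = 37.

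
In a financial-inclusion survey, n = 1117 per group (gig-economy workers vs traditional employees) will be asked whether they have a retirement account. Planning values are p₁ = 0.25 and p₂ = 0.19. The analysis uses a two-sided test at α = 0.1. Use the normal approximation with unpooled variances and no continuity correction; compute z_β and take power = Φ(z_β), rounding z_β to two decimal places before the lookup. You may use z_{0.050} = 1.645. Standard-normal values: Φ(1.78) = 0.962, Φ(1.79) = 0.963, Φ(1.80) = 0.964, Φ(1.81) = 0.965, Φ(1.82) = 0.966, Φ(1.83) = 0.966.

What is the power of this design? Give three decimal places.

Power ≈ 0.963

z_β = |p₁−p₂|·√(n/[p₁q₁+p₂q₂]) − z_{α/2}
    = 0.06 · √(1117/0.3414) − 1.645
    = 0.06 · 57.1998 − 1.645
    = 3.4320 − 1.645 = 1.7870 → 1.79
Power = Φ(1.79) = 0.963.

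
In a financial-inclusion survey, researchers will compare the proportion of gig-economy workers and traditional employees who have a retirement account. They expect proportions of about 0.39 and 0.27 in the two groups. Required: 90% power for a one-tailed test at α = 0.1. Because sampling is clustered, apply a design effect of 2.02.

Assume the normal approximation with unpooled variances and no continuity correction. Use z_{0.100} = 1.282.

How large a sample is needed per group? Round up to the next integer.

n = (z_α + z_β)² · [p₁(1−p₁) + p₂(1−p₂)] / (p₁ − p₂)²
  = (1.282 + 1.282)² · (0.39·0.61 + 0.27·0.73) / (0.12)²
  = (2.564)² · (0.2379 + 0.1971) / 0.0144
  = 6.5741 · 0.4350 / 0.0144
  = 198.59
Design effect: 2.02 × 198.59 = 401.16.
Round up → n = 402 per group.

n = 402 per group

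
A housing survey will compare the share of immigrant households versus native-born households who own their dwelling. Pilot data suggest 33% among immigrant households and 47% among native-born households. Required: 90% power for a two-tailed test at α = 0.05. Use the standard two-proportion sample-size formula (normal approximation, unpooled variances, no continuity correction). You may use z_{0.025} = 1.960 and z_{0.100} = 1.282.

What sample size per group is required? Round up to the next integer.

n = 253 per group

n = (z_{α/2} + z_β)² · [p₁(1−p₁) + p₂(1−p₂)] / (p₁ − p₂)²
  = (1.960 + 1.282)² · (0.33·0.67 + 0.47·0.53) / (-0.14)²
  = (3.242)² · (0.2211 + 0.2491) / 0.0196
  = 10.5106 · 0.4702 / 0.0196
  = 252.15
Round up → n = 253 per group.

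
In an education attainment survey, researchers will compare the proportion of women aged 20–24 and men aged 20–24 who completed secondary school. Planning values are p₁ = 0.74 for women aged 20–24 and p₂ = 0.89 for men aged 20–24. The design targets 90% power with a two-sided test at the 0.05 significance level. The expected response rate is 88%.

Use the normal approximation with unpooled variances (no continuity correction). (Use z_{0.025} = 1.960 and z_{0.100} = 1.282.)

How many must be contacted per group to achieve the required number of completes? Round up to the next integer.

n = 155 per group

n = (z_{α/2} + z_β)² · [p₁(1−p₁) + p₂(1−p₂)] / (p₁ − p₂)²
  = (1.960 + 1.282)² · (0.74·0.26 + 0.89·0.11) / (-0.15)²
  = (3.242)² · (0.1924 + 0.0979) / 0.0225
  = 10.5106 · 0.2903 / 0.0225
  = 135.61
Adjust for 88% response: 135.61 / 0.88 = 154.10.
Round up → n = 155 per group.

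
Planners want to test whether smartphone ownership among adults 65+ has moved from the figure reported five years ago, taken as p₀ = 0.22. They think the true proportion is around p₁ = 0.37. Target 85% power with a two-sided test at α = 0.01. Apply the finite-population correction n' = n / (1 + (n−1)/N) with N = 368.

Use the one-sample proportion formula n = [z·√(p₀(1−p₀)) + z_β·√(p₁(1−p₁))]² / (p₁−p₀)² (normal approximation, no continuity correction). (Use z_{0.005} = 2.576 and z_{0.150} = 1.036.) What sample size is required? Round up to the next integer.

n = 85

n = [z_{α/2}·√(p₀q₀) + z_β·√(p₁q₁)]² / (p₁ − p₀)²
  = [2.576·√(0.22·0.78) + 1.036·√(0.37·0.63)]² / (0.15)²
  = [2.576·0.4142 + 1.036·0.4828]² / 0.0225
  = [1.5673]² / 0.0225
  = 109.17
Finite-population correction (N = 368): 109.17 / (1 + (109.17 − 1)/368) = 84.37.
Round up → n = 85.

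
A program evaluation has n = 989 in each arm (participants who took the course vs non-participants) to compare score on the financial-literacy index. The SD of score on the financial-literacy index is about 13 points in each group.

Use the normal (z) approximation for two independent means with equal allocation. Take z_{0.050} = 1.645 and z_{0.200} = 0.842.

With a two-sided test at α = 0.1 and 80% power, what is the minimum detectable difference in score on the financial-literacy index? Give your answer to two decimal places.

Minimum detectable difference ≈ 1.45 points

δ = (z_{α/2} + z_β) · √((σ₁²+σ₂²)/n)
  = (1.645 + 0.842) · √(338/989)
  = 2.487 · √0.34176
  = 2.487 · 0.5846
  = 1.4539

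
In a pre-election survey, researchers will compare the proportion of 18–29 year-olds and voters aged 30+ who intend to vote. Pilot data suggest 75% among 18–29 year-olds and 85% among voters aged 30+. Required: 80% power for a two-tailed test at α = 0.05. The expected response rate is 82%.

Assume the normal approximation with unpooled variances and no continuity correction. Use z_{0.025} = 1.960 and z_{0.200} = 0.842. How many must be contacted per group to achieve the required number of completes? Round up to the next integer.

n = 302 per group

n = (z_{α/2} + z_β)² · [p₁(1−p₁) + p₂(1−p₂)] / (p₁ − p₂)²
  = (1.960 + 0.842)² · (0.75·0.25 + 0.85·0.15) / (-0.10)²
  = (2.802)² · (0.1875 + 0.1275) / 0.0100
  = 7.8512 · 0.3150 / 0.0100
  = 247.31
Adjust for 82% response: 247.31 / 0.82 = 301.60.
Round up → n = 302 per group.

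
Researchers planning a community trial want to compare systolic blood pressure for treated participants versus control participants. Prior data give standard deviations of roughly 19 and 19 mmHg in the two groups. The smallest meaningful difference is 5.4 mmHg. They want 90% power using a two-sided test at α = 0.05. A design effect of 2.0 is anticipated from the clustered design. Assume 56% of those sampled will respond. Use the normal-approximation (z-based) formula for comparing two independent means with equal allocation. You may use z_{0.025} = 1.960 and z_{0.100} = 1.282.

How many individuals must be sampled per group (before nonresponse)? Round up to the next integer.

n = 930 per group

n = (z_{α/2} + z_β)² · (σ₁² + σ₂²) / δ²
  = (1.960 + 1.282)² · (19² + 19² = 722) / 5.4²
  = 10.5106 · 722 / 29.16
  = 260.24
Design effect: 2.0 × 260.24 = 520.48.
Adjust for 56% response: 520.48 / 0.56 = 929.43.
Round up → n = 930 per group.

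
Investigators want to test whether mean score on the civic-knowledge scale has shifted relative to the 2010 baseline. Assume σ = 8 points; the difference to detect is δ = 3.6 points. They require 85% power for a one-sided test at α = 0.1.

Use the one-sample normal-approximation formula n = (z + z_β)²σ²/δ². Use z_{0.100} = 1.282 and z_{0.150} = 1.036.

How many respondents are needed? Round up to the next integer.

n = (z_α + z_β)² · σ² / δ²
  = (1.282 + 1.036)² · 8² / 3.6²
  = 5.3731 · 64 / 12.96
  = 26.53
Round up → n = 27.

n = 27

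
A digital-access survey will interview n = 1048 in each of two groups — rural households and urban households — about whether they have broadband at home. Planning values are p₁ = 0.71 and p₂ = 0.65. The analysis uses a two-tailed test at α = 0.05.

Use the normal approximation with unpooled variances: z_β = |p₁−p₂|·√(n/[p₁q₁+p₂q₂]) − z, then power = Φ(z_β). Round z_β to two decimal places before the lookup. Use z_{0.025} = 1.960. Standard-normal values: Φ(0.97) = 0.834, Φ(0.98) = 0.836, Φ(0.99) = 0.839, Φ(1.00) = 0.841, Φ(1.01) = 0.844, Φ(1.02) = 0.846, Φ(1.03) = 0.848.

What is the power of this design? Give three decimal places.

z_β = |p₁−p₂|·√(n/[p₁q₁+p₂q₂]) − z_{α/2}
    = 0.06 · √(1048/0.4334) − 1.960
    = 0.06 · 49.1741 − 1.960
    = 2.9504 − 1.960 = 0.9904 → 0.99
Power = Φ(0.99) = 0.839.

Power ≈ 0.839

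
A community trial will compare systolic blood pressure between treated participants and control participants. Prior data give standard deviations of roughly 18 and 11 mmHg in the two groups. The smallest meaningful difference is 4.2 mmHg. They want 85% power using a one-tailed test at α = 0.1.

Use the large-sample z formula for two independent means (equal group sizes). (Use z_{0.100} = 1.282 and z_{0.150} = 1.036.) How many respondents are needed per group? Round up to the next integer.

n = 136 per group

n = (z_α + z_β)² · (σ₁² + σ₂²) / δ²
  = (1.282 + 1.036)² · (18² + 11² = 445) / 4.2²
  = 5.3731 · 445 / 17.64
  = 135.55
Round up → n = 136 per group.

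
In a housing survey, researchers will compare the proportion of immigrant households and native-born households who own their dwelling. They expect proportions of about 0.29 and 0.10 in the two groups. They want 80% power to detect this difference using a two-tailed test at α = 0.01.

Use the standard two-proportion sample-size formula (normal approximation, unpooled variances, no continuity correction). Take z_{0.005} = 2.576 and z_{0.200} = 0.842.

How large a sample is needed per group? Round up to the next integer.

n = 96 per group

n = (z_{α/2} + z_β)² · [p₁(1−p₁) + p₂(1−p₂)] / (p₁ − p₂)²
  = (2.576 + 0.842)² · (0.29·0.71 + 0.10·0.90) / (0.19)²
  = (3.418)² · (0.2059 + 0.0900) / 0.0361
  = 11.6827 · 0.2959 / 0.0361
  = 95.76
Round up → n = 96 per group.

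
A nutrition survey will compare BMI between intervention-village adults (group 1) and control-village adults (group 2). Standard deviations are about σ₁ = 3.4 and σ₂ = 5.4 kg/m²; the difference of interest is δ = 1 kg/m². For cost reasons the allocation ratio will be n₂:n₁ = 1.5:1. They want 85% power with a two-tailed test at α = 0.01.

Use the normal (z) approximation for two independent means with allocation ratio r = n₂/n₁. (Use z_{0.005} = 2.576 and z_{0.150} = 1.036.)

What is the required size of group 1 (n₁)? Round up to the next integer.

n₁ = (z_{α/2} + z_β)² · (σ₁² + σ₂²/r) / δ²
   = (2.576 + 1.036)² · (3.4² + 5.4²/1.5) / 1²
   = 13.0465 · (11.56 + 19.44) / 1
   = 13.0465 · 31 / 1
   = 404.44
Round up → n₁ = 405; n₂ = r·n₁ = 1.5 × 405 = 608.

n₁ = 405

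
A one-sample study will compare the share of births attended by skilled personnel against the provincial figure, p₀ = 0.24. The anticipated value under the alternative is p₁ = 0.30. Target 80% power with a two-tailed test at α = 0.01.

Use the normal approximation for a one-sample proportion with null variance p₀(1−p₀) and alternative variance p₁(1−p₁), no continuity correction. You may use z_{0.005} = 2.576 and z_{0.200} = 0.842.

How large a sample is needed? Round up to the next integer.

n = [z_{α/2}·√(p₀q₀) + z_β·√(p₁q₁)]² / (p₁ − p₀)²
  = [2.576·√(0.24·0.76) + 0.842·√(0.30·0.70)]² / (0.06)²
  = [2.576·0.4271 + 0.842·0.4583]² / 0.0036
  = [1.4860]² / 0.0036
  = 613.40
Round up → n = 614.

n = 614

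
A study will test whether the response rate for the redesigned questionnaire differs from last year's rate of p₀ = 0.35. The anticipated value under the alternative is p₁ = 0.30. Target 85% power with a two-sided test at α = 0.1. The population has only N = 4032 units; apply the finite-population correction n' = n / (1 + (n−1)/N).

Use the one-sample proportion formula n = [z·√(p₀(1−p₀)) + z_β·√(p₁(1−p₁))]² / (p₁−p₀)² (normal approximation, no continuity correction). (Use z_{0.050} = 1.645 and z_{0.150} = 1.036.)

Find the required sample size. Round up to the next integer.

n = 549

n = [z_{α/2}·√(p₀q₀) + z_β·√(p₁q₁)]² / (p₁ − p₀)²
  = [1.645·√(0.35·0.65) + 1.036·√(0.30·0.70)]² / (-0.05)²
  = [1.645·0.4770 + 1.036·0.4583]² / 0.0025
  = [1.2594]² / 0.0025
  = 634.40
Finite-population correction (N = 4032): 634.40 / (1 + (634.40 − 1)/4032) = 548.27.
Round up → n = 549.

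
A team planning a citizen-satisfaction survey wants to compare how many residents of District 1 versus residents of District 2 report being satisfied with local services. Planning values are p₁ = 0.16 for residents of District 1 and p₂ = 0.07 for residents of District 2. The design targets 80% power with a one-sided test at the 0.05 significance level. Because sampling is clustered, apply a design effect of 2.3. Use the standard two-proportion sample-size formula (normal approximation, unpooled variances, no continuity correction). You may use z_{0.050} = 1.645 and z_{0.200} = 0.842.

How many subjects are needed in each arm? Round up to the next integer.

n = 351 per group

n = (z_α + z_β)² · [p₁(1−p₁) + p₂(1−p₂)] / (p₁ − p₂)²
  = (1.645 + 0.842)² · (0.16·0.84 + 0.07·0.93) / (0.09)²
  = (2.487)² · (0.1344 + 0.0651) / 0.0081
  = 6.1852 · 0.1995 / 0.0081
  = 152.34
Design effect: 2.3 × 152.34 = 350.38.
Round up → n = 351 per group.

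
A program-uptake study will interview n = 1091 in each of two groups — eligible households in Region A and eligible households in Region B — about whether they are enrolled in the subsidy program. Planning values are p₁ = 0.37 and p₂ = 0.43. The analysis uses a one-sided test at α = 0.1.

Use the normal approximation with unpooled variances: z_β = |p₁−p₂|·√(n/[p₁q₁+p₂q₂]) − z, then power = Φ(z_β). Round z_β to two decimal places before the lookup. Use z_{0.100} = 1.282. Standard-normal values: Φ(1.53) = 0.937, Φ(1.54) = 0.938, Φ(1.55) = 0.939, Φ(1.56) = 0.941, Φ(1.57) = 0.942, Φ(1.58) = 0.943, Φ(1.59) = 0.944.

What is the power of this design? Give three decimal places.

z_β = |p₁−p₂|·√(n/[p₁q₁+p₂q₂]) − z_α
    = 0.06 · √(1091/0.4782) − 1.282
    = 0.06 · 47.7648 − 1.282
    = 2.8659 − 1.282 = 1.5839 → 1.58
Power = Φ(1.58) = 0.943.

Power ≈ 0.943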